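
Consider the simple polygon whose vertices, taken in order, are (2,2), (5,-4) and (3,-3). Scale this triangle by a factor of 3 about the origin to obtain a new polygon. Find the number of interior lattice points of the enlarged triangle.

34

By the shoelace formula, twice the signed area is |[2·(-4) − 5·2] + [5·(-3) − 3·(-4)] + [3·2 − 2·(-3)]| = 9, so the area is 9/2.
Summing gcd(|Δx|,|Δy|) over the edges gives the boundary count: gcd(3,6) + gcd(2,1) + gcd(1,5) = 3+1+1 = 5.
Scaling by 3 multiplies the area by 3² = 9 (so the new area is 40.5) and multiplies the boundary lattice-point count by 3, giving 15.
By Pick's theorem, the interior count of the dilated polygon is 40.5 − 15/2 + 1 = 34.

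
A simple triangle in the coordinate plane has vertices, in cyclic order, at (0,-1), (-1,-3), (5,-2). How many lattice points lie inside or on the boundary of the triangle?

8

By the shoelace formula, twice the signed area is |(0·(-3) − (-1)·(-1)) + ((-1)·(-2) − 5·(-3)) + (5·(-1) − 0·(-2))| = 11, so the area is 11/2.
Summing gcd(|Δx|,|Δy|) over the edges gives the boundary count: gcd(1,2) + gcd(6,1) + gcd(5,1) = 1+1+1 = 3.
Pick's theorem gives I = A − B/2 + 1 = 11/2 − 3/2 + 1 = 5, so the closed region contains I + B = 5 + 3 = 8 lattice points.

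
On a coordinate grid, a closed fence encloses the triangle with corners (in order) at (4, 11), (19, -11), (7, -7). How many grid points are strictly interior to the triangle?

99

By the shoelace formula, twice the signed area is |[4·(-11) − 19·11] + [19·(-7) − 7·(-11)] + [7·11 − 4·(-7)]| = 204, so the area is 102.
The number of boundary lattice points is Σ gcd(|Δx|,|Δy|) = gcd(15,22) + gcd(12,4) + gcd(3,18) = 1+4+3 = 8.
Pick's theorem gives I = A − B/2 + 1 = 102 − 8/2 + 1 = 99.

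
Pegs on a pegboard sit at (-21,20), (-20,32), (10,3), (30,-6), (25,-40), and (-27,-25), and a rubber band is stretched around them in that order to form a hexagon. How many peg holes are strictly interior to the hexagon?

2308

The shoelace formula gives twice the area as |((-21)·32 − (-20)·20) + ((-20)·3 − 10·32) + (10·(-6) − 30·3) + (30·(-40) − 25·(-6)) + (25·(-25) − (-27)·(-40)) + ((-27)·20 − (-21)·(-25))| = 4622, so the area is 2311.
Along each edge there are gcd(|Δx|,|Δy|)+1 lattice points, so counting each shared vertex once the boundary has gcd(1,12) + gcd(30,29) + gcd(20,9) + gcd(5,34) + gcd(52,15) + gcd(6,45) = 1+1+1+1+1+3 = 8.
By Pick's theorem A = I + B/2 − 1, so I = 2311 − 8/2 + 1 = 2308.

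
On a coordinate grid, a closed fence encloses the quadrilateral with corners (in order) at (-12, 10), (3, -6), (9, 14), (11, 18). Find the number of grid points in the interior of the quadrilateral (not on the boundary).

234

By the shoelace formula, twice the signed area is |((-12)·(-6) − 3·10) + (3·14 − 9·(-6)) + (9·18 − 11·14) + (11·10 − (-12)·18)| = 472, so the area is 236.
The number of boundary lattice points is Σ gcd(|Δx|,|Δy|) = gcd(15,16) + gcd(6,20) + gcd(2,4) + gcd(23,8) = 1+2+2+1 = 6.
By Pick's theorem A = I + B/2 − 1, so I = 236 − 6/2 + 1 = 234.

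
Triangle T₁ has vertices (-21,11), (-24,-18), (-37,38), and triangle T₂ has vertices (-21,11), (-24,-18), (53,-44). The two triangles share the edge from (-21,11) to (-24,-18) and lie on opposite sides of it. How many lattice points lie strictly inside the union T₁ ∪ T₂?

1427

The union is the simple quadrilateral with vertices (-21,11), (-37,38), (-24,-18), (53,-44) in order.
By the shoelace formula, twice the signed area is |((-21)·38 − (-37)·11) + ((-37)·(-18) − (-24)·38) + ((-24)·(-44) − 53·(-18)) + (53·11 − (-21)·(-44))| = 2856, so the area is 1428.
The number of boundary lattice points is Σ gcd(|Δx|,|Δy|) = gcd(16,27) + gcd(13,56) + gcd(77,26) + gcd(74,55) = 1+1+1+1 = 4.
By Pick's theorem I = A − B/2 + 1 = 1428 − 4/2 + 1 = 1427.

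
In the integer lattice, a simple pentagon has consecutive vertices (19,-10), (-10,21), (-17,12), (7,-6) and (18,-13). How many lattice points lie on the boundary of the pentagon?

10

Summing gcd(|Δx|,|Δy|) over the edges gives the boundary count: gcd(29,31) + gcd(7,9) + gcd(24,18) + gcd(11,7) + gcd(1,3) = 1+1+6+1+1 = 10.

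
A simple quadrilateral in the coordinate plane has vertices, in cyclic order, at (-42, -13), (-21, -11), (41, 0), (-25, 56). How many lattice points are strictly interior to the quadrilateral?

2805

By the shoelace formula, twice the signed area is |[(-42)·(-11) − (-21)·(-13)] + [(-21)·0 − 41·(-11)] + [41·56 − (-25)·0] + [(-25)·(-13) − (-42)·56]| = 5613, so the area is 5613/2.
Summing gcd(|Δx|,|Δy|) over the edges gives the boundary count: gcd(21,2) + gcd(62,11) + gcd(66,56) + gcd(17,69) = 1+1+2+1 = 5.
By Pick's theorem A = I + B/2 − 1, so I = 5613/2 − 5/2 + 1 = 2805.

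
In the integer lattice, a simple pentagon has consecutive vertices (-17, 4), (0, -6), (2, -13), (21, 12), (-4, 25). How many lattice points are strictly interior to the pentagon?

The shoelace formula gives twice the area as |((-17)·(-6) − 0·4) + (0·(-13) − 2·(-6)) + (2·12 − 21·(-13)) + (21·25 − (-4)·12) + ((-4)·4 − (-17)·25)| = 1393, so the area is 1393/2.
Along each edge there are gcd(|Δx|,|Δy|)+1 lattice points, so counting each shared vertex once the boundary has gcd(17,10) + gcd(2,7) + gcd(19,25) + gcd(25,13) + gcd(13,21) = 1+1+1+1+1 = 5.
By Pick's theorem A = I + B/2 − 1, so I = 1393/2 − 5/2 + 1 = 695.

695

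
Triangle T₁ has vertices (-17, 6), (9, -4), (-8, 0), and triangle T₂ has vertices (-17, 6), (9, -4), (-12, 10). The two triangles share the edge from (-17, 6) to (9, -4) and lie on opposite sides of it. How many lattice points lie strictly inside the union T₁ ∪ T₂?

The union is the simple quadrilateral with vertices (-17, 6), (-8, 0), (9, -4), (-12, 10) in order.
Using the shoelace formula, 2A = |((-17)·0 − (-8)·6) + ((-8)·(-4) − 9·0) + (9·10 − (-12)·(-4)) + ((-12)·6 − (-17)·10)| = 220, so the area is 110.
Along each edge there are gcd(|Δx|,|Δy|)+1 lattice points, so counting each shared vertex once the boundary has gcd(9,6) + gcd(17,4) + gcd(21,14) + gcd(5,4) = 3+1+7+1 = 12.
By Pick's theorem I = A − B/2 + 1 = 110 − 12/2 + 1 = 105.

105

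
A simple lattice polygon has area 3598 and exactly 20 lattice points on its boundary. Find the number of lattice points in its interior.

3589

From Pick's theorem, I = A − B/2 + 1 = 3598 − 20/2 + 1 = 3589.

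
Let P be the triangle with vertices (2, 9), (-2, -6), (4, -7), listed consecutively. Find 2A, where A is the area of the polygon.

94

Using the shoelace formula, 2A = |[2·(-6) − (-2)·9] + [(-2)·(-7) − 4·(-6)] + [4·9 − 2·(-7)]| = 94, so the area is 47.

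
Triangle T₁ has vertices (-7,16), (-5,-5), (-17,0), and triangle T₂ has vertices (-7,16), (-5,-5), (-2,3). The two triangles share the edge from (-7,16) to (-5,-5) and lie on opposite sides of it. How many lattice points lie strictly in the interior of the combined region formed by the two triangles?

159

The union is the simple quadrilateral with vertices (-7,16), (-17,0), (-5,-5), (-2,3) in order.
The shoelace formula gives twice the area as |[(-7)·0 − (-17)·16] + [(-17)·(-5) − (-5)·0] + [(-5)·3 − (-2)·(-5)] + [(-2)·16 − (-7)·3]| = 321, so the area is 160.5.
Along each edge there are gcd(|Δx|,|Δy|)+1 lattice points, so counting each shared vertex once the boundary has gcd(10,16) + gcd(12,5) + gcd(3,8) + gcd(5,13) = 2+1+1+1 = 5.
By Pick's theorem I = A − B/2 + 1 = 160.5 − 5/2 + 1 = 159.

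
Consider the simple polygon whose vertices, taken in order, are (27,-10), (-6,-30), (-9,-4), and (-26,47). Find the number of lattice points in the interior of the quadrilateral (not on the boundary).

1317

The shoelace formula gives twice the area as |[27·(-30) − (-6)·(-10)] + [(-6)·(-4) − (-9)·(-30)] + [(-9)·47 − (-26)·(-4)] + [(-26)·(-10) − 27·47]| = 2652, so the area is 1326.
The number of boundary lattice points is Σ gcd(|Δx|,|Δy|) = gcd(33,20) + gcd(3,26) + gcd(17,51) + gcd(53,57) = 1+1+17+1 = 20.
Pick's theorem gives I = A − B/2 + 1 = 1326 − 20/2 + 1 = 1317.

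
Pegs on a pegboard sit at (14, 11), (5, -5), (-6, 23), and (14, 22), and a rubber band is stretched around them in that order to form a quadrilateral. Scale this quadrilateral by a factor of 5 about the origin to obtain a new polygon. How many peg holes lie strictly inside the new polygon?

8066

By the shoelace formula, twice the signed area is |(14·(-5) − 5·11) + (5·23 − (-6)·(-5)) + ((-6)·22 − 14·23) + (14·11 − 14·22)| = 648, so the area is 324.
The number of boundary lattice points is Σ gcd(|Δx|,|Δy|) = gcd(9,16) + gcd(11,28) + gcd(20,1) + gcd(0,11) = 1+1+1+11 = 14.
Scaling by 5 multiplies the area by 5² = 25 (so the new area is 8100) and multiplies the boundary lattice-point count by 5, giving 70.
By Pick's theorem, the interior count of the dilated polygon is 8100 − 70/2 + 1 = 8066.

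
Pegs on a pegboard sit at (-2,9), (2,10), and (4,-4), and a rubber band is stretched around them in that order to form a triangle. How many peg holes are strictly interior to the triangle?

28

Using the shoelace formula, 2A = |[(-2)·10 − 2·9] + [2·(-4) − 4·10] + [4·9 − (-2)·(-4)]| = 58, so the area is 29.
Along each edge there are gcd(|Δx|,|Δy|)+1 lattice points, so counting each shared vertex once the boundary has gcd(4,1) + gcd(2,14) + gcd(6,13) = 1+2+1 = 4.
By Pick's theorem A = I + B/2 − 1, so I = 29 − 4/2 + 1 = 28.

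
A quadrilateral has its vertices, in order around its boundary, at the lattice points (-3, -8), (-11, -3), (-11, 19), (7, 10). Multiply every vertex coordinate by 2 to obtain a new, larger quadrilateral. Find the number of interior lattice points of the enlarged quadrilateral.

1147

Using the shoelace formula, 2A = |((-3)·(-3) − (-11)·(-8)) + ((-11)·19 − (-11)·(-3)) + ((-11)·10 − 7·19) + (7·(-8) − (-3)·10)| = 590, so the area is 295.
Along each edge there are gcd(|Δx|,|Δy|)+1 lattice points, so counting each shared vertex once the boundary has gcd(8,5) + gcd(0,22) + gcd(18,9) + gcd(10,18) = 1+22+9+2 = 34.
Scaling by 2 multiplies the area by 2² = 4 (so the new area is 1180) and multiplies the boundary lattice-point count by 2, giving 68.
By Pick's theorem, the interior count of the dilated polygon is 1180 − 68/2 + 1 = 1147.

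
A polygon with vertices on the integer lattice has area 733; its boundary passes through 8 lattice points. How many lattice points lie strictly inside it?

Pick's theorem A = I + B/2 − 1 rearranges to I = A − B/2 + 1 = 733 − 8/2 + 1 = 730.

730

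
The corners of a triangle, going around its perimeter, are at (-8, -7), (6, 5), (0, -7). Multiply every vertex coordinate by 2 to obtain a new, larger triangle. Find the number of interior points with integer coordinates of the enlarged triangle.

177

By the shoelace formula, twice the signed area is |((-8)·5 − 6·(-7)) + (6·(-7) − 0·5) + (0·(-7) − (-8)·(-7))| = 96, so the area is 48.
The number of boundary lattice points is Σ gcd(|Δx|,|Δy|) = gcd(14,12) + gcd(6,12) + gcd(8,0) = 2+6+8 = 16.
Scaling by 2 multiplies the area by 2² = 4 (so the new area is 192) and multiplies the boundary lattice-point count by 2, giving 32.
By Pick's theorem, the interior count of the dilated polygon is 192 − 32/2 + 1 = 177.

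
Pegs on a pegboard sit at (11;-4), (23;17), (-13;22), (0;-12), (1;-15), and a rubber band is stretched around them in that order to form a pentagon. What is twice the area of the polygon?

Using the shoelace formula, 2A = |[11·17 − 23·(-4)] + [23·22 − (-13)·17] + [(-13)·(-12) − 0·22] + [0·(-15) − 1·(-12)] + [1·(-4) − 11·(-15)]| = 1335, so the area is 1335/2.

1335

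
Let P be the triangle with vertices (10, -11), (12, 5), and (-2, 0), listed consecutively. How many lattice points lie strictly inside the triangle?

Using the shoelace formula, 2A = |[10·5 − 12·(-11)] + [12·0 − (-2)·5] + [(-2)·(-11) − 10·0]| = 214, so the area is 107.
The number of boundary lattice points is Σ gcd(|Δx|,|Δy|) = gcd(2,16) + gcd(14,5) + gcd(12,11) = 2+1+1 = 4.
Pick's theorem gives I = A − B/2 + 1 = 107 − 4/2 + 1 = 106.

106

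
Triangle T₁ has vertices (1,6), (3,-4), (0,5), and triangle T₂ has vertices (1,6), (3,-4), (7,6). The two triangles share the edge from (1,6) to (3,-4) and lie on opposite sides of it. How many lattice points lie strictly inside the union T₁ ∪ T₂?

The union is the simple quadrilateral with vertices (1,6), (0,5), (3,-4), (7,6) in order.
The shoelace formula gives twice the area as |(1·5 − 0·6) + (0·(-4) − 3·5) + (3·6 − 7·(-4)) + (7·6 − 1·6)| = 72, so the area is 36.
Along each edge there are gcd(|Δx|,|Δy|)+1 lattice points, so counting each shared vertex once the boundary has gcd(1,1) + gcd(3,9) + gcd(4,10) + gcd(6,0) = 1+3+2+6 = 12.
By Pick's theorem I = A − B/2 + 1 = 36 − 12/2 + 1 = 31.

31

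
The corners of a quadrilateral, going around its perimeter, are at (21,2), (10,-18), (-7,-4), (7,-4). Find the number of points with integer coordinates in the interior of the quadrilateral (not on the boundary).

Using the shoelace formula, 2A = |[21·(-18) − 10·2] + [10·(-4) − (-7)·(-18)] + [(-7)·(-4) − 7·(-4)] + [7·2 − 21·(-4)]| = 410, so the area is 205.
Summing gcd(|Δx|,|Δy|) over the edges gives the boundary count: gcd(11,20) + gcd(17,14) + gcd(14,0) + gcd(14,6) = 1+1+14+2 = 18.
Pick's theorem gives I = A − B/2 + 1 = 205 − 18/2 + 1 = 197.

197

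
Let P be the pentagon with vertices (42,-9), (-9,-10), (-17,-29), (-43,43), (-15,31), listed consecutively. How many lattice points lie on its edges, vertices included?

The number of boundary lattice points is Σ gcd(|Δx|,|Δy|) = gcd(51,1) + gcd(8,19) + gcd(26,72) + gcd(28,12) + gcd(57,40) = 1+1+2+4+1 = 9.

9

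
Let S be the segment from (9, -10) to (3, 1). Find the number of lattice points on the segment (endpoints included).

2

The number of lattice points on a segment between lattice points is gcd(|Δx|,|Δy|) + 1 = gcd(6,11) + 1 = 1 + 1 = 2.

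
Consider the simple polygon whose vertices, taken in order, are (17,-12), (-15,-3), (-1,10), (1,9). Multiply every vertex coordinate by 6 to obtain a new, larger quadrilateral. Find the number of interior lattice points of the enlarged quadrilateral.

By the shoelace formula, twice the signed area is |(17·(-3) − (-15)·(-12)) + ((-15)·10 − (-1)·(-3)) + ((-1)·9 − 1·10) + (1·(-12) − 17·9)| = 568, so the area is 284.
The number of boundary lattice points is Σ gcd(|Δx|,|Δy|) = gcd(32,9) + gcd(14,13) + gcd(2,1) + gcd(16,21) = 1+1+1+1 = 4.
Scaling by 6 multiplies the area by 6² = 36 (so the new area is 10224) and multiplies the boundary lattice-point count by 6, giving 24.
By Pick's theorem, the interior count of the dilated polygon is 10224 − 24/2 + 1 = 10213.

10213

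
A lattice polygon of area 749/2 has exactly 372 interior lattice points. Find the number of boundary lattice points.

7

Pick's theorem gives A = I + B/2 − 1, so B = 2(A − I + 1) = 2(749/2 − 372 + 1) = 7.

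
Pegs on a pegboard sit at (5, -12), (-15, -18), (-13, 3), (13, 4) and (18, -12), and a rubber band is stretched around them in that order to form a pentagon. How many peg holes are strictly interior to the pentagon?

The shoelace formula gives twice the area as |(5·(-18) − (-15)·(-12)) + ((-15)·3 − (-13)·(-18)) + ((-13)·4 − 13·3) + (13·(-12) − 18·4) + (18·(-12) − 5·(-12))| = 1024, so the area is 512.
Along each edge there are gcd(|Δx|,|Δy|)+1 lattice points, so counting each shared vertex once the boundary has gcd(20,6) + gcd(2,21) + gcd(26,1) + gcd(5,16) + gcd(13,0) = 2+1+1+1+13 = 18.
Pick's theorem gives I = A − B/2 + 1 = 512 − 18/2 + 1 = 504.

504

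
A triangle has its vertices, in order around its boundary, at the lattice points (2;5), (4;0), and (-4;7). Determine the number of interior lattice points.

By the shoelace formula, twice the signed area is |(2·0 − 4·5) + (4·7 − (-4)·0) + ((-4)·5 − 2·7)| = 26, so the area is 13.
Along each edge there are gcd(|Δx|,|Δy|)+1 lattice points, so counting each shared vertex once the boundary has gcd(2,5) + gcd(8,7) + gcd(6,2) = 1+1+2 = 4.
By Pick's theorem A = I + B/2 − 1, so I = 13 − 4/2 + 1 = 12.

12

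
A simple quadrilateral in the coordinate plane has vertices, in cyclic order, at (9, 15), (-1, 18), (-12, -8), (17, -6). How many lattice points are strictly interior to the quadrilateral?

458

The shoelace formula gives twice the area as |[9·18 − (-1)·15] + [(-1)·(-8) − (-12)·18] + [(-12)·(-6) − 17·(-8)] + [17·15 − 9·(-6)]| = 918, so the area is 459.
Summing gcd(|Δx|,|Δy|) over the edges gives the boundary count: gcd(10,3) + gcd(11,26) + gcd(29,2) + gcd(8,21) = 1+1+1+1 = 4.
Pick's theorem gives I = A − B/2 + 1 = 459 − 4/2 + 1 = 458.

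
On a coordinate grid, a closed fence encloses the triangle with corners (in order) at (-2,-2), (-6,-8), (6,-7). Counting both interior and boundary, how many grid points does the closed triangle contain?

By the shoelace formula, twice the signed area is |((-2)·(-8) − (-6)·(-2)) + ((-6)·(-7) − 6·(-8)) + (6·(-2) − (-2)·(-7))| = 68, so the area is 34.
The number of boundary lattice points is Σ gcd(|Δx|,|Δy|) = gcd(4,6) + gcd(12,1) + gcd(8,5) = 2+1+1 = 4.
Pick's theorem gives I = A − B/2 + 1 = 34 − 4/2 + 1 = 33, so the closed region contains I + B = 33 + 4 = 37 lattice points.

37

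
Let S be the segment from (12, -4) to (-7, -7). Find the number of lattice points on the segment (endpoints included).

The number of lattice points on a segment between lattice points is gcd(|Δx|,|Δy|) + 1 = gcd(19,3) + 1 = 1 + 1 = 2.

2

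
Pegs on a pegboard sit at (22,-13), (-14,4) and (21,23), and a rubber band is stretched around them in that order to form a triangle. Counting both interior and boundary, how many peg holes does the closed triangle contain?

Using the shoelace formula, 2A = |[22·4 − (-14)·(-13)] + [(-14)·23 − 21·4] + [21·(-13) − 22·23]| = 1279, so the area is 639.5.
Along each edge there are gcd(|Δx|,|Δy|)+1 lattice points, so counting each shared vertex once the boundary has gcd(36,17) + gcd(35,19) + gcd(1,36) = 1+1+1 = 3.
Pick's theorem gives I = A − B/2 + 1 = 639.5 − 3/2 + 1 = 639, so the closed region contains I + B = 639 + 3 = 642 lattice points.

642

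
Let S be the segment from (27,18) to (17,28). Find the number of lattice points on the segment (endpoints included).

11

The number of lattice points on a segment between lattice points is gcd(|Δx|,|Δy|) + 1 = gcd(10,10) + 1 = 10 + 1 = 11.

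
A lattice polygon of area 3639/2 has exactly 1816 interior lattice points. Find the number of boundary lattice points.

Pick's theorem gives A = I + B/2 − 1, so B = 2(A − I + 1) = 2(3639/2 − 1816 + 1) = 9.

9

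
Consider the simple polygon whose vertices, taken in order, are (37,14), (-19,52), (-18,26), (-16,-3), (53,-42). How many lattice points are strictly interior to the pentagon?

3108

By the shoelace formula, twice the signed area is |[37·52 − (-19)·14] + [(-19)·26 − (-18)·52] + [(-18)·(-3) − (-16)·26] + [(-16)·(-42) − 53·(-3)] + [53·14 − 37·(-42)]| = 6229, so the area is 6229/2.
Along each edge there are gcd(|Δx|,|Δy|)+1 lattice points, so counting each shared vertex once the boundary has gcd(56,38) + gcd(1,26) + gcd(2,29) + gcd(69,39) + gcd(16,56) = 2+1+1+3+8 = 15.
By Pick's theorem A = I + B/2 − 1, so I = 6229/2 − 15/2 + 1 = 3108.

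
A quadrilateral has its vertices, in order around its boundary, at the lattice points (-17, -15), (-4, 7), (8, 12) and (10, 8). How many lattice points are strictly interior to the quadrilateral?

175

By the shoelace formula, twice the signed area is |[(-17)·7 − (-4)·(-15)] + [(-4)·12 − 8·7] + [8·8 − 10·12] + [10·(-15) − (-17)·8]| = 353, so the area is 176.5.
Along each edge there are gcd(|Δx|,|Δy|)+1 lattice points, so counting each shared vertex once the boundary has gcd(13,22) + gcd(12,5) + gcd(2,4) + gcd(27,23) = 1+1+2+1 = 5.
By Pick's theorem A = I + B/2 − 1, so I = 176.5 − 5/2 + 1 = 175.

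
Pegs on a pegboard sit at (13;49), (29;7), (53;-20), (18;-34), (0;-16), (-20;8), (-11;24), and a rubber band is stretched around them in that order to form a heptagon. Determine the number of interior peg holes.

2770

Using the shoelace formula, 2A = |(13·7 − 29·49) + (29·(-20) − 53·7) + (53·(-34) − 18·(-20)) + (18·(-16) − 0·(-34)) + (0·8 − (-20)·(-16)) + ((-20)·24 − (-11)·8) + ((-11)·49 − 13·24)| = 5574, so the area is 2787.
Summing gcd(|Δx|,|Δy|) over the edges gives the boundary count: gcd(16,42) + gcd(24,27) + gcd(35,14) + gcd(18,18) + gcd(20,24) + gcd(9,16) + gcd(24,25) = 2+3+7+18+4+1+1 = 36.
Pick's theorem gives I = A − B/2 + 1 = 2787 − 36/2 + 1 = 2770.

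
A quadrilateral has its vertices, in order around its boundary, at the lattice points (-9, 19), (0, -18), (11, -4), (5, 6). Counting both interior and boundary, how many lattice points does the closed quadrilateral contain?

The shoelace formula gives twice the area as |[(-9)·(-18) − 0·19] + [0·(-4) − 11·(-18)] + [11·6 − 5·(-4)] + [5·19 − (-9)·6]| = 595, so the area is 297.5.
Summing gcd(|Δx|,|Δy|) over the edges gives the boundary count: gcd(9,37) + gcd(11,14) + gcd(6,10) + gcd(14,13) = 1+1+2+1 = 5.
Pick's theorem gives I = A − B/2 + 1 = 297.5 − 5/2 + 1 = 296, so the closed region contains I + B = 296 + 5 = 301 lattice points.

301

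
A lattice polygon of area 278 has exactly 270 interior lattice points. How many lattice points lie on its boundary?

Pick's theorem gives A = I + B/2 − 1, so B = 2(A − I + 1) = 2(278 − 270 + 1) = 18.

18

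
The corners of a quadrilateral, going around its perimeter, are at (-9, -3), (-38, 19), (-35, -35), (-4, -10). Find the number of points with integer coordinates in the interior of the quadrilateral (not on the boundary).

919

By the shoelace formula, twice the signed area is |((-9)·19 − (-38)·(-3)) + ((-38)·(-35) − (-35)·19) + ((-35)·(-10) − (-4)·(-35)) + ((-4)·(-3) − (-9)·(-10))| = 1842, so the area is 921.
The number of boundary lattice points is Σ gcd(|Δx|,|Δy|) = gcd(29,22) + gcd(3,54) + gcd(31,25) + gcd(5,7) = 1+3+1+1 = 6.
By Pick's theorem A = I + B/2 − 1, so I = 921 − 6/2 + 1 = 919.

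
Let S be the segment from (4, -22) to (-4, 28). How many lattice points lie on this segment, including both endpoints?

3

The number of lattice points on a segment between lattice points is gcd(|Δx|,|Δy|) + 1 = gcd(8,50) + 1 = 2 + 1 = 3.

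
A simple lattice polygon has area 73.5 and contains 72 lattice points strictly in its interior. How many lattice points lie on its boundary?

Pick's theorem gives A = I + B/2 − 1, so B = 2(A − I + 1) = 2(73.5 − 72 + 1) = 5.

5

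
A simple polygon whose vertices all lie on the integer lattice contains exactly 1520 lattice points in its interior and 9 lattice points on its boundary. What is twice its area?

Pick's theorem states A = I + B/2 − 1, so A = 1520 + 9/2 − 1 = 3047/2.
Hence 2A = 3047.

3047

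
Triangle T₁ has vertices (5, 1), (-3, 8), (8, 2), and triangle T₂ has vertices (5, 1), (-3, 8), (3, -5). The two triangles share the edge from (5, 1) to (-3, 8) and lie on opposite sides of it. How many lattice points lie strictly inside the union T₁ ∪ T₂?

44

The union is the simple quadrilateral with vertices (5, 1), (8, 2), (-3, 8), (3, -5) in order.
By the shoelace formula, twice the signed area is |(5·2 − 8·1) + (8·8 − (-3)·2) + ((-3)·(-5) − 3·8) + (3·1 − 5·(-5))| = 91, so the area is 91/2.
The number of boundary lattice points is Σ gcd(|Δx|,|Δy|) = gcd(3,1) + gcd(11,6) + gcd(6,13) + gcd(2,6) = 1+1+1+2 = 5.
By Pick's theorem I = A − B/2 + 1 = 91/2 − 5/2 + 1 = 44.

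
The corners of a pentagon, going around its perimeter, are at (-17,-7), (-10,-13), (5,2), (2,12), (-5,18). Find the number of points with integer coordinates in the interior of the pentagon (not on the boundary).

336

Using the shoelace formula, 2A = |((-17)·(-13) − (-10)·(-7)) + ((-10)·2 − 5·(-13)) + (5·12 − 2·2) + (2·18 − (-5)·12) + ((-5)·(-7) − (-17)·18)| = 689, so the area is 344.5.
Summing gcd(|Δx|,|Δy|) over the edges gives the boundary count: gcd(7,6) + gcd(15,15) + gcd(3,10) + gcd(7,6) + gcd(12,25) = 1+15+1+1+1 = 19.
Pick's theorem gives I = A − B/2 + 1 = 344.5 − 19/2 + 1 = 336.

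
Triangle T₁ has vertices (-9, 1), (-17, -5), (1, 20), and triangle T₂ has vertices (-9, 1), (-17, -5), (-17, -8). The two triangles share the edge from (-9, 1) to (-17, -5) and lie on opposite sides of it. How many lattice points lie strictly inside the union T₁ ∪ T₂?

56

The union is the simple quadrilateral with vertices (-9, 1), (1, 20), (-17, -5), (-17, -8) in order.
By the shoelace formula, twice the signed area is |[(-9)·20 − 1·1] + [1·(-5) − (-17)·20] + [(-17)·(-8) − (-17)·(-5)] + [(-17)·1 − (-9)·(-8)]| = 116, so the area is 58.
Summing gcd(|Δx|,|Δy|) over the edges gives the boundary count: gcd(10,19) + gcd(18,25) + gcd(0,3) + gcd(8,9) = 1+1+3+1 = 6.
By Pick's theorem I = A − B/2 + 1 = 58 − 6/2 + 1 = 56.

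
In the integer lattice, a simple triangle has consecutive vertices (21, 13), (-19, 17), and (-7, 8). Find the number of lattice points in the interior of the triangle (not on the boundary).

153

By the shoelace formula, twice the signed area is |(21·17 − (-19)·13) + ((-19)·8 − (-7)·17) + ((-7)·13 − 21·8)| = 312, so the area is 156.
Along each edge there are gcd(|Δx|,|Δy|)+1 lattice points, so counting each shared vertex once the boundary has gcd(40,4) + gcd(12,9) + gcd(28,5) = 4+3+1 = 8.
By Pick's theorem A = I + B/2 − 1, so I = 156 − 8/2 + 1 = 153.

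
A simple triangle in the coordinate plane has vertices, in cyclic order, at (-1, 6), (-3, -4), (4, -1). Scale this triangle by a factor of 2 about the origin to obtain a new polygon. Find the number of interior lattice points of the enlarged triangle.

125

Using the shoelace formula, 2A = |[(-1)·(-4) − (-3)·6] + [(-3)·(-1) − 4·(-4)] + [4·6 − (-1)·(-1)]| = 64, so the area is 32.
Summing gcd(|Δx|,|Δy|) over the edges gives the boundary count: gcd(2,10) + gcd(7,3) + gcd(5,7) = 2+1+1 = 4.
Scaling by 2 multiplies the area by 2² = 4 (so the new area is 128) and multiplies the boundary lattice-point count by 2, giving 8.
By Pick's theorem, the interior count of the dilated polygon is 128 − 8/2 + 1 = 125.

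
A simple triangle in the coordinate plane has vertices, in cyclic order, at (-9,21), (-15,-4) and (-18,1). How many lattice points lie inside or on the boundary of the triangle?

The shoelace formula gives twice the area as |((-9)·(-4) − (-15)·21) + ((-15)·1 − (-18)·(-4)) + ((-18)·21 − (-9)·1)| = 105, so the area is 105/2.
Summing gcd(|Δx|,|Δy|) over the edges gives the boundary count: gcd(6,25) + gcd(3,5) + gcd(9,20) = 1+1+1 = 3.
Pick's theorem gives I = A − B/2 + 1 = 105/2 − 3/2 + 1 = 52, so the closed region contains I + B = 52 + 3 = 55 lattice points.

55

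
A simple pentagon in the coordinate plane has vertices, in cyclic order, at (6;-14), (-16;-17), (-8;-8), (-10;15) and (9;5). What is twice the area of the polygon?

The shoelace formula gives twice the area as |(6·(-17) − (-16)·(-14)) + ((-16)·(-8) − (-8)·(-17)) + ((-8)·15 − (-10)·(-8)) + ((-10)·5 − 9·15) + (9·(-14) − 6·5)| = 875, so the area is 437.5.

875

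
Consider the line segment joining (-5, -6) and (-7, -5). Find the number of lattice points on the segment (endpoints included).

The number of lattice points on a segment between lattice points is gcd(|Δx|,|Δy|) + 1 = gcd(2,1) + 1 = 1 + 1 = 2.

2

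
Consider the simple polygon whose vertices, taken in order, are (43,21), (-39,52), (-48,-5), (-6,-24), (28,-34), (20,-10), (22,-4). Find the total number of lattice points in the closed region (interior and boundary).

The shoelace formula gives twice the area as |[43·52 − (-39)·21] + [(-39)·(-5) − (-48)·52] + [(-48)·(-24) − (-6)·(-5)] + [(-6)·(-34) − 28·(-24)] + [28·(-10) − 20·(-34)] + [20·(-4) − 22·(-10)] + [22·21 − 43·(-4)]| = 8918, so the area is 4459.
Along each edge there are gcd(|Δx|,|Δy|)+1 lattice points, so counting each shared vertex once the boundary has gcd(82,31) + gcd(9,57) + gcd(42,19) + gcd(34,10) + gcd(8,24) + gcd(2,6) + gcd(21,25) = 1+3+1+2+8+2+1 = 18.
Pick's theorem gives I = A − B/2 + 1 = 4459 − 18/2 + 1 = 4451, so the closed region contains I + B = 4451 + 18 = 4469 lattice points.

4469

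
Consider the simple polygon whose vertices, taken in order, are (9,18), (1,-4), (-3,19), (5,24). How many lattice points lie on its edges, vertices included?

6

Along each edge there are gcd(|Δx|,|Δy|)+1 lattice points, so counting each shared vertex once the boundary has gcd(8,22) + gcd(4,23) + gcd(8,5) + gcd(4,6) = 2+1+1+2 = 6.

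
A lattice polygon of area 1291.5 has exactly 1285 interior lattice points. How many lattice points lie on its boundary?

Pick's theorem gives A = I + B/2 − 1, so B = 2(A − I + 1) = 2(1291.5 − 1285 + 1) = 15.

15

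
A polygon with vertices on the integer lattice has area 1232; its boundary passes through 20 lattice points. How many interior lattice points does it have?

From Pick's theorem, I = A − B/2 + 1 = 1232 − 20/2 + 1 = 1223.

1223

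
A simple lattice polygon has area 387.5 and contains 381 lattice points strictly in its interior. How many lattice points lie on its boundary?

15

Pick's theorem gives A = I + B/2 − 1, so B = 2(A − I + 1) = 2(387.5 − 381 + 1) = 15.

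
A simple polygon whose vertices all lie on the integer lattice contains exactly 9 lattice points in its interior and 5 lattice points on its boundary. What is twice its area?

21

By Pick's theorem, A = I + B/2 − 1 = 9 + 5/2 − 1 = 21/2.
Hence 2A = 21.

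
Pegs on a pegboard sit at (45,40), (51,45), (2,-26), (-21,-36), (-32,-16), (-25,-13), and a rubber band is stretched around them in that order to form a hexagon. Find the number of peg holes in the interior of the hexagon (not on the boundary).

1630

The shoelace formula gives twice the area as |[45·45 − 51·40] + [51·(-26) − 2·45] + [2·(-36) − (-21)·(-26)] + [(-21)·(-16) − (-32)·(-36)] + [(-32)·(-13) − (-25)·(-16)] + [(-25)·40 − 45·(-13)]| = 3264, so the area is 1632.
Along each edge there are gcd(|Δx|,|Δy|)+1 lattice points, so counting each shared vertex once the boundary has gcd(6,5) + gcd(49,71) + gcd(23,10) + gcd(11,20) + gcd(7,3) + gcd(70,53) = 1+1+1+1+1+1 = 6.
By Pick's theorem A = I + B/2 − 1, so I = 1632 − 6/2 + 1 = 1630.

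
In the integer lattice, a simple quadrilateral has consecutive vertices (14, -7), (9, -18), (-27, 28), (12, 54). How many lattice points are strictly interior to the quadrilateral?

1521

Using the shoelace formula, 2A = |[14·(-18) − 9·(-7)] + [9·28 − (-27)·(-18)] + [(-27)·54 − 12·28] + [12·(-7) − 14·54]| = 3057, so the area is 3057/2.
The number of boundary lattice points is Σ gcd(|Δx|,|Δy|) = gcd(5,11) + gcd(36,46) + gcd(39,26) + gcd(2,61) = 1+2+13+1 = 17.
Pick's theorem gives I = A − B/2 + 1 = 3057/2 − 17/2 + 1 = 1521.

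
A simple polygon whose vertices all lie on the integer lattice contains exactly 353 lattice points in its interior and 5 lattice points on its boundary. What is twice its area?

By Pick's theorem, A = I + B/2 − 1 = 353 + 5/2 − 1 = 709/2.
Hence 2A = 709.

709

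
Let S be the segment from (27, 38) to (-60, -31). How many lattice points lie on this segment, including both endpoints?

4

The number of lattice points on a segment between lattice points is gcd(|Δx|,|Δy|) + 1 = gcd(87,69) + 1 = 3 + 1 = 4.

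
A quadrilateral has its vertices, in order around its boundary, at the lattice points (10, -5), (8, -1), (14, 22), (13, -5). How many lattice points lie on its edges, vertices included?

Summing gcd(|Δx|,|Δy|) over the edges gives the boundary count: gcd(2,4) + gcd(6,23) + gcd(1,27) + gcd(3,0) = 2+1+1+3 = 7.

7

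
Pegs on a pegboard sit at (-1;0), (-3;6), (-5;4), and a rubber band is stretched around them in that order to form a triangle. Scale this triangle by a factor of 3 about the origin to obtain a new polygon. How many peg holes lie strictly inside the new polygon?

61

By the shoelace formula, twice the signed area is |((-1)·6 − (-3)·0) + ((-3)·4 − (-5)·6) + ((-5)·0 − (-1)·4)| = 16, so the area is 8.
The number of boundary lattice points is Σ gcd(|Δx|,|Δy|) = gcd(2,6) + gcd(2,2) + gcd(4,4) = 2+2+4 = 8.
Scaling by 3 multiplies the area by 3² = 9 (so the new area is 72) and multiplies the boundary lattice-point count by 3, giving 24.
By Pick's theorem, the interior count of the dilated polygon is 72 − 24/2 + 1 = 61.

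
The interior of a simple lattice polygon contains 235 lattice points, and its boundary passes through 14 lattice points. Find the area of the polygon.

241

Pick's theorem states A = I + B/2 − 1, so A = 235 + 14/2 − 1 = 241.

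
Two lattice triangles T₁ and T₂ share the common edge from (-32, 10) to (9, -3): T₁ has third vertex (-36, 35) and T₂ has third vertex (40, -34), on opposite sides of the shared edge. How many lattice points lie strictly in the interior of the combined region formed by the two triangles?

The union is the simple quadrilateral with vertices (-32, 10), (-36, 35), (9, -3), (40, -34) in order.
By the shoelace formula, twice the signed area is |((-32)·35 − (-36)·10) + ((-36)·(-3) − 9·35) + (9·(-34) − 40·(-3)) + (40·10 − (-32)·(-34))| = 1841, so the area is 1841/2.
Along each edge there are gcd(|Δx|,|Δy|)+1 lattice points, so counting each shared vertex once the boundary has gcd(4,25) + gcd(45,38) + gcd(31,31) + gcd(72,44) = 1+1+31+4 = 37.
By Pick's theorem I = A − B/2 + 1 = 1841/2 − 37/2 + 1 = 903.

903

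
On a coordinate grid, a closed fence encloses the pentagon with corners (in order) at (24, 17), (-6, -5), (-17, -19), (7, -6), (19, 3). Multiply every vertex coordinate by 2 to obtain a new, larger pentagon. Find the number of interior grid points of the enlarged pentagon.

The shoelace formula gives twice the area as |(24·(-5) − (-6)·17) + ((-6)·(-19) − (-17)·(-5)) + ((-17)·(-6) − 7·(-19)) + (7·3 − 19·(-6)) + (19·17 − 24·3)| = 632, so the area is 316.
The number of boundary lattice points is Σ gcd(|Δx|,|Δy|) = gcd(30,22) + gcd(11,14) + gcd(24,13) + gcd(12,9) + gcd(5,14) = 2+1+1+3+1 = 8.
Scaling by 2 multiplies the area by 2² = 4 (so the new area is 1264) and multiplies the boundary lattice-point count by 2, giving 16.
By Pick's theorem, the interior count of the dilated polygon is 1264 − 16/2 + 1 = 1257.

1257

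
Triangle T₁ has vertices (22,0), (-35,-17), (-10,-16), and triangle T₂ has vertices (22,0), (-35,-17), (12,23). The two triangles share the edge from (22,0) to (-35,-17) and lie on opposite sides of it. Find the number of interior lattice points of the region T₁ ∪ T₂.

916

The union is the simple quadrilateral with vertices (22,0), (-10,-16), (-35,-17), (12,23) in order.
Using the shoelace formula, 2A = |(22·(-16) − (-10)·0) + ((-10)·(-17) − (-35)·(-16)) + ((-35)·23 − 12·(-17)) + (12·0 − 22·23)| = 1849, so the area is 1849/2.
Summing gcd(|Δx|,|Δy|) over the edges gives the boundary count: gcd(32,16) + gcd(25,1) + gcd(47,40) + gcd(10,23) = 16+1+1+1 = 19.
By Pick's theorem I = A − B/2 + 1 = 1849/2 − 19/2 + 1 = 916.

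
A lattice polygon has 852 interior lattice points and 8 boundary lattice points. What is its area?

Pick's theorem states A = I + B/2 − 1, so A = 852 + 8/2 − 1 = 855.

855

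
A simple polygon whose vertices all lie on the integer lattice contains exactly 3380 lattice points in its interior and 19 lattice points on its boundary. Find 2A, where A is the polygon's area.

6777

By Pick's theorem, A = I + B/2 − 1 = 3380 + 19/2 − 1 = 6777/2.
Hence 2A = 6777.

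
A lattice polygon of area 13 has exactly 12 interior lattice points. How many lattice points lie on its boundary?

4

Pick's theorem gives A = I + B/2 − 1, so B = 2(A − I + 1) = 2(13 − 12 + 1) = 4.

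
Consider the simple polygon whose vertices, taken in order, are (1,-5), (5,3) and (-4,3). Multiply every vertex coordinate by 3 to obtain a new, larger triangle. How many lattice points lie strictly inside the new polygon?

304

The shoelace formula gives twice the area as |(1·3 − 5·(-5)) + (5·3 − (-4)·3) + ((-4)·(-5) − 1·3)| = 72, so the area is 36.
Summing gcd(|Δx|,|Δy|) over the edges gives the boundary count: gcd(4,8) + gcd(9,0) + gcd(5,8) = 4+9+1 = 14.
Scaling by 3 multiplies the area by 3² = 9 (so the new area is 324) and multiplies the boundary lattice-point count by 3, giving 42.
By Pick's theorem, the interior count of the dilated polygon is 324 − 42/2 + 1 = 304.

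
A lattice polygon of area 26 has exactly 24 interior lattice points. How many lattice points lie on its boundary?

Pick's theorem gives A = I + B/2 − 1, so B = 2(A − I + 1) = 2(26 − 24 + 1) = 6.

6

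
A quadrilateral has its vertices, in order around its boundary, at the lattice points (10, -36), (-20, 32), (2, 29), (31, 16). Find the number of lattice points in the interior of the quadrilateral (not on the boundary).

The shoelace formula gives twice the area as |[10·32 − (-20)·(-36)] + [(-20)·29 − 2·32] + [2·16 − 31·29] + [31·(-36) − 10·16]| = 3187, so the area is 3187/2.
Summing gcd(|Δx|,|Δy|) over the edges gives the boundary count: gcd(30,68) + gcd(22,3) + gcd(29,13) + gcd(21,52) = 2+1+1+1 = 5.
Pick's theorem gives I = A − B/2 + 1 = 3187/2 − 5/2 + 1 = 1592.

1592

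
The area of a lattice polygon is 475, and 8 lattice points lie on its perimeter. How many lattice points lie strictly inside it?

Pick's theorem A = I + B/2 − 1 rearranges to I = A − B/2 + 1 = 475 − 8/2 + 1 = 472.

472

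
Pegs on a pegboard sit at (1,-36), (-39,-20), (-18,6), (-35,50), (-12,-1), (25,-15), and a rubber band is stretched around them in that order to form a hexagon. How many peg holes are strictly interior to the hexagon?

By the shoelace formula, twice the signed area is |(1·(-20) − (-39)·(-36)) + ((-39)·6 − (-18)·(-20)) + ((-18)·50 − (-35)·6) + ((-35)·(-1) − (-12)·50) + ((-12)·(-15) − 25·(-1)) + (25·(-36) − 1·(-15))| = 2753, so the area is 2753/2.
Summing gcd(|Δx|,|Δy|) over the edges gives the boundary count: gcd(40,16) + gcd(21,26) + gcd(17,44) + gcd(23,51) + gcd(37,14) + gcd(24,21) = 8+1+1+1+1+3 = 15.
By Pick's theorem A = I + B/2 − 1, so I = 2753/2 − 15/2 + 1 = 1370.

1370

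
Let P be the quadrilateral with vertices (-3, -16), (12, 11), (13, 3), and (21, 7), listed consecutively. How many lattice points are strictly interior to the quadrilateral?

114

The shoelace formula gives twice the area as |((-3)·11 − 12·(-16)) + (12·3 − 13·11) + (13·7 − 21·3) + (21·(-16) − (-3)·7)| = 235, so the area is 235/2.
Summing gcd(|Δx|,|Δy|) over the edges gives the boundary count: gcd(15,27) + gcd(1,8) + gcd(8,4) + gcd(24,23) = 3+1+4+1 = 9.
Pick's theorem gives I = A − B/2 + 1 = 235/2 − 9/2 + 1 = 114.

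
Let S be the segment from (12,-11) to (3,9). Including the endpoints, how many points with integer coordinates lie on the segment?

2

The number of lattice points on a segment between lattice points is gcd(|Δx|,|Δy|) + 1 = gcd(9,20) + 1 = 1 + 1 = 2.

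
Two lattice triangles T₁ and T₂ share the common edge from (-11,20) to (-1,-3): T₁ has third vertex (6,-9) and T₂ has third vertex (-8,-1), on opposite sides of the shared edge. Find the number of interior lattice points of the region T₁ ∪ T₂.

119

The union is the simple quadrilateral with vertices (-11,20), (6,-9), (-1,-3), (-8,-1) in order.
The shoelace formula gives twice the area as |((-11)·(-9) − 6·20) + (6·(-3) − (-1)·(-9)) + ((-1)·(-1) − (-8)·(-3)) + ((-8)·20 − (-11)·(-1))| = 242, so the area is 121.
Along each edge there are gcd(|Δx|,|Δy|)+1 lattice points, so counting each shared vertex once the boundary has gcd(17,29) + gcd(7,6) + gcd(7,2) + gcd(3,21) = 1+1+1+3 = 6.
By Pick's theorem I = A − B/2 + 1 = 121 − 6/2 + 1 = 119.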